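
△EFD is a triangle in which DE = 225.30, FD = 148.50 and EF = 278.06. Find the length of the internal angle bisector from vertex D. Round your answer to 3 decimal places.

By the law of cosines, cos D = (FD² + DE² − EF²) / (2·FD·DE) ≈ -0.06733, so ∠D ≈ 93.86°.
The bisector from D has length 2·FD·DE·cos(∠D/2)/(FD+DE) ≈ 122.24.

t_D ≈ 122.244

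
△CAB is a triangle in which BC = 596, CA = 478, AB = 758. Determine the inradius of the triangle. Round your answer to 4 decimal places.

Semiperimeter s = (758 + 596 + 478)/2 = 916.
Heron's formula: area = √(916·158·320·438) ≈ 1.4243e+05.
Inradius = area/s = 1.4243e+05/916 ≈ 155.49.

155.4866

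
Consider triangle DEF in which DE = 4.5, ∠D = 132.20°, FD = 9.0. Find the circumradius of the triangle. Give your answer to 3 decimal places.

R ≈ 8.421

By the law of cosines, EF² = FD² + DE² − 2·FD·DE·cos D = 155.66, so EF ≈ 12.476.
Area = ½·FD·DE·sin D ≈ 15.001.
Circumradius = EF/(2 sin D) ≈ 8.4208.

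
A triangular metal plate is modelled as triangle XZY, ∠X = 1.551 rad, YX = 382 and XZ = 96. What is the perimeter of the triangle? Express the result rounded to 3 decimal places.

By the law of cosines, ZY² = YX² + XZ² − 2·YX·XZ·cos X = 1.5369e+05, so ZY ≈ 392.03.
Semiperimeter s = (392.03+382+96)/2 = 435.02.
Perimeter = 392.03 + 382 + 96 = 870.03.

870.031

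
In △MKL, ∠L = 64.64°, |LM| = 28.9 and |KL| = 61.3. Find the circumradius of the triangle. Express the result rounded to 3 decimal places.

By the law of cosines, |MK|² = |KL|² + |LM|² − 2·|KL|·|LM|·cos L = 3075.4, so |MK| ≈ 55.456.
Area = ½·|KL|·|LM|·sin L ≈ 800.43.
Circumradius = |MK|/(2 sin L) ≈ 30.685.

30.685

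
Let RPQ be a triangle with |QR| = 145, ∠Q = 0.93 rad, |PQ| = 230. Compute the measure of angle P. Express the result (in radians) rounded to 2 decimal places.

By the law of cosines, |RP|² = |PQ|² + |QR|² − 2·|PQ|·|QR|·cos Q = 34049, so |RP| ≈ 184.52.
Law of cosines again: cos P = (|RP|² + |PQ|² − |QR|²)/(2·|RP|·|PQ|) ≈ 0.77666, so ∠P ≈ 0.681 rad.

0.68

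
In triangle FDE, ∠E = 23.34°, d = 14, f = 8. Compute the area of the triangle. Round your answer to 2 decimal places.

Area = ½·f·d·sin E ≈ 22.186.

area ≈ 22.19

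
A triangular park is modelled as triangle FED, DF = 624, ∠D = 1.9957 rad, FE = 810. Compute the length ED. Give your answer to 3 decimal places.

Law of sines: sin E = DF·sin D/FE ≈ 0.70187.
Since FE ≥ DF, only the acute value applies: ∠E ≈ 0.7780 rad.
Then ∠F = π − ∠D − ∠E ≈ 0.3679 rad.
Law of sines gives ED = FE·sin F/sin D ≈ 319.74.

319.735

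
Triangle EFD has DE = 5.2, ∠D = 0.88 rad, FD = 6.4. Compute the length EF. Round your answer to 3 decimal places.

By the law of cosines, EF² = FD² + DE² − 2·FD·DE·cos D = 25.591, so EF ≈ 5.0588.

5.059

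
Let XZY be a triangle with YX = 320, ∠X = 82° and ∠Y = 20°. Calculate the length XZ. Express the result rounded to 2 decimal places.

111.89

The third angle is ∠Z = 180° − ∠Y − ∠X = 78.00°.
Law of sines: XZ = YX·sin Y/sin Z ≈ 111.89.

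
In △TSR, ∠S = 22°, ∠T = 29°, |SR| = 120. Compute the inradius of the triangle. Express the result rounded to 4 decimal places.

The third angle is ∠R = 180° − ∠T − ∠S = 129.00°.
Law of sines: |RT| = |SR|·sin S/sin T ≈ 92.723.
Law of sines: |TS| = |SR|·sin R/sin T ≈ 192.36.
Area = ½·|SR|·|RT|·sin R ≈ 4323.5.
Semiperimeter s = (120+92.723+192.36)/2 = 202.54.
Inradius = area/s = 4323.5/202.54 ≈ 21.347.

21.3465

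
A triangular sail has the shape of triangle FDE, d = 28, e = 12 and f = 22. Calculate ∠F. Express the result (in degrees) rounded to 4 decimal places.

By the law of cosines, cos F = (d² + e² − f²) / (2·d·e) ≈ 0.66071, so ∠F ≈ 48.65°.

48.6456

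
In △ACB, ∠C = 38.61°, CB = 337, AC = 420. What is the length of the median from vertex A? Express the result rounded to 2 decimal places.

By the law of cosines, BA² = AC² + CB² − 2·AC·CB·cos C = 68767, so BA ≈ 262.23.
Median from A: ½√(2·BA² + 2·AC² − CB²) ≈ 306.91.

m_A ≈ 306.91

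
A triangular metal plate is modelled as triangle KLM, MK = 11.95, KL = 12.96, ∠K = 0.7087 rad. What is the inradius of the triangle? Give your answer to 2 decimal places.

r ≈ 3.00

By the law of cosines, LM² = MK² + KL² − 2·MK·KL·cos K = 75.604, so LM ≈ 8.695.
Area = ½·MK·KL·sin K ≈ 50.399.
Semiperimeter s = (8.695+11.95+12.96)/2 = 16.803.
Inradius = area/s = 50.399/16.803 ≈ 2.9995.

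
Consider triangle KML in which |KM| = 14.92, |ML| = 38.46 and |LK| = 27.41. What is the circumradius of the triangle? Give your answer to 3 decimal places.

By the law of cosines, cos K = (|LK|² + |KM|² − |ML|²) / (2·|LK|·|KM|) ≈ -0.61774, so ∠K ≈ 128.15°.
Circumradius = |ML|/(2 sin K) ≈ 24.454.

24.454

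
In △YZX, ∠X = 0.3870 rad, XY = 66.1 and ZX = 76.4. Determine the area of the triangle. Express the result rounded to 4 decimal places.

area ≈ 952.9728

Area = ½·ZX·XY·sin X ≈ 952.97.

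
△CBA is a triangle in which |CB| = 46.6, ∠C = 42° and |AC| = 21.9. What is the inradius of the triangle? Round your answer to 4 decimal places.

By the law of cosines, |BA|² = |AC|² + |CB|² − 2·|AC|·|CB|·cos C = 1134.4, so |BA| ≈ 33.68.
Area = ½·|AC|·|CB|·sin C ≈ 341.44.
Semiperimeter s = (33.68+21.9+46.6)/2 = 51.09.
Inradius = area/s = 341.44/51.09 ≈ 6.683.

6.6830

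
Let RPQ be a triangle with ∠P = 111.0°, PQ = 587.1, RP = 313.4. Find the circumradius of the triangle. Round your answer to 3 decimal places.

406.041

By the law of cosines, QR² = RP² + PQ² − 2·RP·PQ·cos P = 5.7478e+05, so QR ≈ 758.14.
Area = ½·RP·PQ·sin P ≈ 85888.
Circumradius = QR/(2 sin P) ≈ 406.04.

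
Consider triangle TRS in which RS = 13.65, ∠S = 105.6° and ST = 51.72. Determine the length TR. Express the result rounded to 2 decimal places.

56.93

By the law of cosines, TR² = RS² + ST² − 2·RS·ST·cos S = 3241, so TR ≈ 56.93.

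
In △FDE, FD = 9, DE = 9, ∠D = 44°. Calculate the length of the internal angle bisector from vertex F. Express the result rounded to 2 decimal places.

By the law of cosines, EF² = FD² + DE² − 2·FD·DE·cos D = 45.467, so EF ≈ 6.7429.
Law of cosines again: cos F = (EF² + FD² − DE²)/(2·EF·FD) ≈ 0.37461, so ∠F ≈ 68.00°.
The bisector from F has length 2·EF·FD·cos(∠F/2)/(EF+FD) ≈ 6.3916.

t_F ≈ 6.39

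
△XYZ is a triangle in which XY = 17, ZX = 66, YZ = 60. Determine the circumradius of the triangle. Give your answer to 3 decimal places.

By the law of cosines, cos X = (ZX² + XY² − YZ²) / (2·ZX·XY) ≈ 0.46569, so ∠X ≈ 62.25°.
Circumradius = YZ/(2 sin X) ≈ 33.9.

R ≈ 33.900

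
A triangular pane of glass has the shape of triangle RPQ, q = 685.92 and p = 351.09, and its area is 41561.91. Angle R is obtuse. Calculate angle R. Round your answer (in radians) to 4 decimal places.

From area = ½·p·q·sin R, we get sin R = 2·area/(p·q) ≈ 0.34517.
Taking the obtuse solution, ∠R ≈ 2.7892 rad.

∠R ≈ 2.7892 rad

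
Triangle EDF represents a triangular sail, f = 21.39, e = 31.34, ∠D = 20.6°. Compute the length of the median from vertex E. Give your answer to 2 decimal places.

8.69

By the law of cosines, d² = f² + e² − 2·f·e·cos D = 184.73, so d ≈ 13.592.
Median from E: ½√(2·d² + 2·f² − e²) ≈ 8.6938.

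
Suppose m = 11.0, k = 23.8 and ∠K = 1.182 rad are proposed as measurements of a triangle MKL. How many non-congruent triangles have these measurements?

1

m·sin K = 11.0·sin(1.182 rad) ≈ 10.18.
Since k ≥ m, exactly one triangle exists.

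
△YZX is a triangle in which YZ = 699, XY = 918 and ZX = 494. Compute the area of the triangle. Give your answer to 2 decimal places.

170445.33

Semiperimeter s = (494 + 918 + 699)/2 = 1055.5.
Heron's formula: area = √(1055.5·561.5·137.5·356.5) ≈ 1.7045e+05.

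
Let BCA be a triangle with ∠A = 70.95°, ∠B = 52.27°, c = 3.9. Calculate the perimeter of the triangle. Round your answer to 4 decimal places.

perimeter ≈ 11.9937

The third angle is ∠C = 180° − ∠A − ∠B = 56.78°.
Law of sines: b = c·sin B/sin C ≈ 3.6871.
Law of sines: a = c·sin A/sin C ≈ 4.4066.
Semiperimeter s = (3.6871+3.9+4.4066)/2 = 5.9968.
Perimeter = 3.6871 + 3.9 + 4.4066 = 11.994.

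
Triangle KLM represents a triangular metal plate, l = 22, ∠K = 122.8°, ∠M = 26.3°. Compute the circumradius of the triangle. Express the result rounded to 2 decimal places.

R ≈ 21.42

The third angle is ∠L = 180° − ∠M − ∠K = 30.90°.
Law of sines: k = l·sin K/sin L ≈ 36.01.
Law of sines: m = l·sin M/sin L ≈ 18.981.
Circumradius = l/(2 sin L) ≈ 21.42.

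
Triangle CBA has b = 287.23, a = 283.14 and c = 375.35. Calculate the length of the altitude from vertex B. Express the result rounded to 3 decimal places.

h_B ≈ 280.590

Semiperimeter s = (375.35 + 287.23 + 283.14)/2 = 472.86.
Heron's formula: area = √(472.86·97.51·185.63·189.72) ≈ 40297.
The altitude from B has length 2·area/b ≈ 280.59.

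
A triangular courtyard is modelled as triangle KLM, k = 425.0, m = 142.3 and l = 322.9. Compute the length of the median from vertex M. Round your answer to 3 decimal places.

370.651

Median from M: ½√(2·k² + 2·l² − m²) ≈ 370.65.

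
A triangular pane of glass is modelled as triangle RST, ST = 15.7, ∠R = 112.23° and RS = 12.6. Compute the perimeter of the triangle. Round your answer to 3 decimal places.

Law of sines: sin T = RS·sin R/ST ≈ 0.74290.
Since ST ≥ RS, only the acute value applies: ∠T ≈ 47.98°.
Then ∠S = 180° − ∠R − ∠T ≈ 19.79°.
Law of sines gives TR = ST·sin S/sin R ≈ 5.7428.
Semiperimeter s = (15.7+5.7428+12.6)/2 = 17.021.
Perimeter = 15.7 + 5.7428 + 12.6 = 34.043.

34.043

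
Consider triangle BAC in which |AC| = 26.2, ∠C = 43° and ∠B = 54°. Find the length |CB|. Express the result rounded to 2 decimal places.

The third angle is ∠A = 180° − ∠C − ∠B = 83.00°.
Law of sines: |CB| = |AC|·sin A/sin B ≈ 32.144.

32.14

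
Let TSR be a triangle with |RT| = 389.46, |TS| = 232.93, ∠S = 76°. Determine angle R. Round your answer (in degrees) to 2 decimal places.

∠R ≈ 35.47°

Law of sines: sin R = |TS|·sin S/|RT| ≈ 0.58032.
Since |RT| ≥ |TS|, only the acute value applies: ∠R ≈ 35.47°.
Then ∠T = 180° − ∠S − ∠R ≈ 68.53°.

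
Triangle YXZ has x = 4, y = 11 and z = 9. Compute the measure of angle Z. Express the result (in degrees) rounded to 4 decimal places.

By the law of cosines, cos Z = (y² + x² − z²) / (2·y·x) ≈ 0.63636, so ∠Z ≈ 50.48°.

∠Z ≈ 50.4788°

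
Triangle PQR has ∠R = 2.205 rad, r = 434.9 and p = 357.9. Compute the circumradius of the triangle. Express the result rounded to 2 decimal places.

269.94

Law of sines: sin P = p·sin R/r ≈ 0.66292.
Since r ≥ p, only the acute value applies: ∠P ≈ 0.725 rad.
Then ∠Q = π − ∠R − ∠P ≈ 0.212 rad.
Law of sines gives q = r·sin Q/sin R ≈ 113.54.
Circumradius = r/(2 sin R) ≈ 269.94.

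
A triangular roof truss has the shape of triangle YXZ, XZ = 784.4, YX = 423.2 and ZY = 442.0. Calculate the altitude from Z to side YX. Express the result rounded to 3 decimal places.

h_Z ≈ 338.246

Semiperimeter s = (784.4 + 442 + 423.2)/2 = 824.8.
Heron's formula: area = √(824.8·40.4·382.8·401.6) ≈ 71573.
The altitude from Z has length 2·area/YX ≈ 338.25.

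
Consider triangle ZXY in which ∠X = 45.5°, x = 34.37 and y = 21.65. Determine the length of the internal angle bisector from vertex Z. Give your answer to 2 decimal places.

Law of sines: sin Y = y·sin X/x ≈ 0.44928.
Since x ≥ y, only the acute value applies: ∠Y ≈ 26.70°.
Then ∠Z = 180° − ∠X − ∠Y ≈ 107.80°.
Law of sines gives z = x·sin Z/sin X ≈ 45.88.
The bisector from Z has length 2·x·y·cos(∠Z/2)/(x+y) ≈ 15.652.

15.65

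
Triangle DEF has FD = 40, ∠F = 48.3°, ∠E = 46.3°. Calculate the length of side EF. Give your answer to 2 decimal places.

55.15

The third angle is ∠D = 180° − ∠E − ∠F = 85.40°.
Law of sines: EF = FD·sin D/sin E ≈ 55.149.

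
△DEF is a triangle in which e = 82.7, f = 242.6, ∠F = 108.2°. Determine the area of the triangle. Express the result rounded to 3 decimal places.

Law of sines: sin E = e·sin F/f ≈ 0.32384.
Since f ≥ e, only the acute value applies: ∠E ≈ 18.90°.
Then ∠D = 180° − ∠F − ∠E ≈ 52.90°.
Law of sines gives d = f·sin D/sin F ≈ 203.7.
Area = ½·f·e·sin D ≈ 8001.5.

area ≈ 8001.490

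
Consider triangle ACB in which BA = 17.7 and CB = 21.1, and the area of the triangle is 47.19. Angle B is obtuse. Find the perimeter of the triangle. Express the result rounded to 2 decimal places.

From area = ½·CB·BA·sin B, we get sin B = 2·area/(CB·BA) ≈ 0.25271.
Taking the obtuse solution, ∠B ≈ 165.36°.
Law of cosines then gives AC ≈ 38.486.
Perimeter = 21.1 + 17.7 + 38.486 = 77.286.

perimeter ≈ 77.29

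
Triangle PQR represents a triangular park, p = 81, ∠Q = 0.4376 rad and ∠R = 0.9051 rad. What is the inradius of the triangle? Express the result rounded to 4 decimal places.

The third angle is ∠P = π − ∠Q − ∠R = 1.7989 rad.
Law of sines: q = p·sin Q/sin P ≈ 35.238.
Law of sines: r = p·sin R/sin P ≈ 65.399.
Area = ½·p·q·sin R ≈ 1122.4.
Semiperimeter s = (81+35.238+65.399)/2 = 90.819.
Inradius = area/s = 1122.4/90.819 ≈ 12.359.

12.3589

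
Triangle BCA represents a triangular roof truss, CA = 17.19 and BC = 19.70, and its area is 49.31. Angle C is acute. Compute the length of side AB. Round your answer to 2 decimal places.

From area = ½·BC·CA·sin C, we get sin C = 2·area/(BC·CA) ≈ 0.29122.
Taking the acute solution, ∠C ≈ 16.93°.
Law of cosines then gives AB ≈ 5.9713.

5.97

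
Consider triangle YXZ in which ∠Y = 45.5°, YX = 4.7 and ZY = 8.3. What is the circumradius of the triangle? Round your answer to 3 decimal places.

By the law of cosines, XZ² = ZY² + YX² − 2·ZY·YX·cos Y = 36.295, so XZ ≈ 6.0245.
Area = ½·ZY·YX·sin Y ≈ 13.912.
Circumradius = XZ/(2 sin Y) ≈ 4.2233.

R ≈ 4.223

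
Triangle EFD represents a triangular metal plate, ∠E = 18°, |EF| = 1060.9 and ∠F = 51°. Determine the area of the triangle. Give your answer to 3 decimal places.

144761.183

The third angle is ∠D = 180° − ∠E − ∠F = 111.00°.
Law of sines: |FD| = |EF|·sin E/sin D ≈ 351.16.
Law of sines: |DE| = |EF|·sin F/sin D ≈ 883.13.
Area = ½·|EF|·|FD|·sin F ≈ 1.4476e+05.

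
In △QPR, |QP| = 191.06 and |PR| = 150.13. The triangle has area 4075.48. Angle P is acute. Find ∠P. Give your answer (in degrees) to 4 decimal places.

From area = ½·|QP|·|PR|·sin P, we get sin P = 2·area/(|QP|·|PR|) ≈ 0.28417.
Taking the acute solution, ∠P ≈ 16.51°.

∠P ≈ 16.5090°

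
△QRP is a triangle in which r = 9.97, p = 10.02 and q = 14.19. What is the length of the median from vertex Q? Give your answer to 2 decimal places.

7.04

Median from Q: ½√(2·r² + 2·p² − q²) ≈ 7.04.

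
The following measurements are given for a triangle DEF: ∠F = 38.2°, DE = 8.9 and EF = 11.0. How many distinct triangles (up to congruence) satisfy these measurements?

2

EF·sin F = 11.0·sin(38.2°) ≈ 6.802.
Since EF sin F < DE < EF (6.802 < 8.9 < 11.0), two triangles exist.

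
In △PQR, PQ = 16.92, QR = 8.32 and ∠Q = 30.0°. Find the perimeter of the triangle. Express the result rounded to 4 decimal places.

35.8079

By the law of cosines, RP² = PQ² + QR² − 2·PQ·QR·cos Q = 111.68, so RP ≈ 10.568.
Semiperimeter s = (8.32+10.568+16.92)/2 = 17.904.
Perimeter = 8.32 + 10.568 + 16.92 = 35.808.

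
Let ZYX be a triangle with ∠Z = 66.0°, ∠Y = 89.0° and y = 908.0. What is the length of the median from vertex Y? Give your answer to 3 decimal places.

460.079

The third angle is ∠X = 180° − ∠Z − ∠Y = 25.00°.
Law of sines: z = y·sin Z/sin Y ≈ 829.63.
Law of sines: x = y·sin X/sin Y ≈ 383.8.
Median from Y: ½√(2·x² + 2·z² − y²) ≈ 460.08.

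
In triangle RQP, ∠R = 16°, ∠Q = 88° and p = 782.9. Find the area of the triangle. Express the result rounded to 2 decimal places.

area ≈ 87006.54

The third angle is ∠P = 180° − ∠R − ∠Q = 76.00°.
Law of sines: r = p·sin R/sin P ≈ 222.4.
Law of sines: q = p·sin Q/sin P ≈ 806.38.
Area = ½·p·r·sin Q ≈ 87007.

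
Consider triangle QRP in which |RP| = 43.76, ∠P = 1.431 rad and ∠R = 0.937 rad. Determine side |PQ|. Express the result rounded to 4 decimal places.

The third angle is ∠Q = π − ∠R − ∠P = 0.774 rad.
Law of sines: |PQ| = |RP|·sin R/sin Q ≈ 50.466.

50.4661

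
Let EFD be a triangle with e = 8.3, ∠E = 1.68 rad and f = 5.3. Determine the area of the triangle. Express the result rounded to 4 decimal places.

15.3731

Law of sines: sin F = f·sin E/e ≈ 0.63475.
Since e ≥ f, only the acute value applies: ∠F ≈ 0.688 rad.
Then ∠D = π − ∠E − ∠F ≈ 0.774 rad.
Law of sines gives d = e·sin D/sin E ≈ 5.8359.
Area = ½·e·f·sin D ≈ 15.373.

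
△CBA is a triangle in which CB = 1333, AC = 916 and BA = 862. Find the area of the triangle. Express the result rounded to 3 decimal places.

Semiperimeter s = (862 + 916 + 1333)/2 = 1555.5.
Heron's formula: area = √(1555.5·693.5·639.5·222.5) ≈ 3.9178e+05.

area ≈ 391781.137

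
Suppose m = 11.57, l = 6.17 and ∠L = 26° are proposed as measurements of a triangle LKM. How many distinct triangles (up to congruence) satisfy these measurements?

m·sin L = 11.57·sin(26°) ≈ 5.072.
Since m sin L < l < m (5.072 < 6.17 < 11.57), two triangles exist.

2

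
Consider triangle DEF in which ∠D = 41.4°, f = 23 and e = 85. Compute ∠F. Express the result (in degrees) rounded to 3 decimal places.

12.654

By the law of cosines, d² = e² + f² − 2·e·f·cos D = 4821.1, so d ≈ 69.434.
Law of cosines again: cos F = (d² + e² − f²)/(2·d·e) ≈ 0.97571, so ∠F ≈ 12.65°.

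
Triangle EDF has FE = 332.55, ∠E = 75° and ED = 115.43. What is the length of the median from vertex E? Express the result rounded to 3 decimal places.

m_E ≈ 189.594

By the law of cosines, DF² = FE² + ED² − 2·FE·ED·cos E = 1.0404e+05, so DF ≈ 322.56.
Median from E: ½√(2·FE² + 2·ED² − DF²) ≈ 189.59.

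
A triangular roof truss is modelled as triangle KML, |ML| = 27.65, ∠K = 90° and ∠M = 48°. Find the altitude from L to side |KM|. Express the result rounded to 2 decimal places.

The third angle is ∠L = 180° − ∠K − ∠M = 42.00°.
Law of sines: |LK| = |ML|·sin M/sin K ≈ 20.548.
Law of sines: |KM| = |ML|·sin L/sin K ≈ 18.501.
Area = ½·|ML|·|LK|·sin L ≈ 190.08.
The altitude from L has length 2·area/|KM| ≈ 20.548.

20.55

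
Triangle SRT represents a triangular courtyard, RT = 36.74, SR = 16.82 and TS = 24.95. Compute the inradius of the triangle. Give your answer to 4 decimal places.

Semiperimeter s = (36.74 + 24.95 + 16.82)/2 = 39.255.
Heron's formula: area = √(39.255·2.515·14.305·22.435) ≈ 178.
Inradius = area/s = 178/39.255 ≈ 4.5345.

r ≈ 4.5345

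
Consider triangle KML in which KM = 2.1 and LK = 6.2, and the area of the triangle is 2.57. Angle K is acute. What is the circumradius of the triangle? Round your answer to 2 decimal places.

From area = ½·LK·KM·sin K, we get sin K = 2·area/(LK·KM) ≈ 0.39478.
Taking the acute solution, ∠K ≈ 23.25°.
Law of cosines then gives ML ≈ 4.3503.
Circumradius = ML/(2 sin K) ≈ 5.5098.

R ≈ 5.51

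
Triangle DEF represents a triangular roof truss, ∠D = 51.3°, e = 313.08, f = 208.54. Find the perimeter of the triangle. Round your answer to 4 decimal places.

By the law of cosines, d² = e² + f² − 2·e·f·cos D = 59864, so d ≈ 244.67.
Semiperimeter s = (244.67+313.08+208.54)/2 = 383.15.
Perimeter = 244.67 + 313.08 + 208.54 = 766.29.

perimeter ≈ 766.2916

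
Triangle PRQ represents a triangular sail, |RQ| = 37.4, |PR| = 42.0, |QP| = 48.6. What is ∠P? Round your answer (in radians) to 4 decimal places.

By the law of cosines, cos P = (|QP|² + |PR|² − |RQ|²) / (2·|QP|·|PR|) ≈ 0.66804, so ∠P ≈ 0.8392 rad.

∠P ≈ 0.8392 rad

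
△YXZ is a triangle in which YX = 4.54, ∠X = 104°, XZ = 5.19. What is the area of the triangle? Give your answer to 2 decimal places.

area ≈ 11.43

Area = ½·YX·XZ·sin X ≈ 11.431.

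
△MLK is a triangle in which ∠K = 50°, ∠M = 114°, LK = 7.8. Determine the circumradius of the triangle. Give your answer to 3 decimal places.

The third angle is ∠L = 180° − ∠K − ∠M = 16.00°.
Law of sines: KM = LK·sin L/sin M ≈ 2.3534.
Law of sines: ML = LK·sin K/sin M ≈ 6.5406.
Circumradius = LK/(2 sin M) ≈ 4.2691.

R ≈ 4.269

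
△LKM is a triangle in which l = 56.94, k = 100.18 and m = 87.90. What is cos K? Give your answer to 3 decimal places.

0.093

By the law of cosines, cos K = (m² + l² − k²) / (2·m·l) ≈ 0.09316, so ∠K ≈ 84.65°.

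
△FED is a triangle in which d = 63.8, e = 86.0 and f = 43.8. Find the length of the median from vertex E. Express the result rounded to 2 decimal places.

Median from E: ½√(2·d² + 2·f² − e²) ≈ 33.844.

33.84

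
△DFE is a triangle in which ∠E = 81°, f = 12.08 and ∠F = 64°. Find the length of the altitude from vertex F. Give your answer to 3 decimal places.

h_F ≈ 7.614

The third angle is ∠D = 180° − ∠F − ∠E = 35.00°.
Law of sines: d = f·sin D/sin F ≈ 7.709.
Law of sines: e = f·sin E/sin F ≈ 13.275.
Area = ½·f·d·sin E ≈ 45.989.
The altitude from F has length 2·area/f ≈ 7.6141.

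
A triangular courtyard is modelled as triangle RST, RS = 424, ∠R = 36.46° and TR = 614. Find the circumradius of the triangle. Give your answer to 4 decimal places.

312.5705

By the law of cosines, ST² = TR² + RS² − 2·TR·RS·cos R = 1.3801e+05, so ST ≈ 371.5.
Area = ½·TR·RS·sin R ≈ 77354.
Circumradius = ST/(2 sin R) ≈ 312.57.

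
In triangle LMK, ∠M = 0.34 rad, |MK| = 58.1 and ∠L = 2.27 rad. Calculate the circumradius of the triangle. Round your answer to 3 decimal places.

37.956

The third angle is ∠K = π − ∠L − ∠M = 0.532 rad.
Law of sines: |KL| = |MK|·sin M/sin L ≈ 25.316.
Law of sines: |LM| = |MK|·sin K/sin L ≈ 38.481.
Circumradius = |MK|/(2 sin L) ≈ 37.956.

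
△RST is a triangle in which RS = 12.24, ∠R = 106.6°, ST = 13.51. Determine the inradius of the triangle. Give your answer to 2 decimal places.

1.30

Law of sines: sin T = RS·sin R/ST ≈ 0.86824.
Since ST ≥ RS, only the acute value applies: ∠T ≈ 60.25°.
Then ∠S = 180° − ∠R − ∠T ≈ 13.15°.
Law of sines gives TR = ST·sin S/sin R ≈ 3.2062.
Area = ½·ST·RS·sin S ≈ 18.804.
Semiperimeter s = (13.51+3.2062+12.24)/2 = 14.478.
Inradius = area/s = 18.804/14.478 ≈ 1.2988.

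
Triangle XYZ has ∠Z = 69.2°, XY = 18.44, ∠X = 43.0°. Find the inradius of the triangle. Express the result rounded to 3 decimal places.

4.579

The third angle is ∠Y = 180° − ∠Z − ∠X = 67.80°.
Law of sines: YZ = XY·sin X/sin Z ≈ 13.453.
Law of sines: ZX = XY·sin Y/sin Z ≈ 18.263.
Area = ½·XY·YZ·sin Y ≈ 114.84.
Semiperimeter s = (13.453+18.263+18.44)/2 = 25.078.
Inradius = area/s = 114.84/25.078 ≈ 4.5793.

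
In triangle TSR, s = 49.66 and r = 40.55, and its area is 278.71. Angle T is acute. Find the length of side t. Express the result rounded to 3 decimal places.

15.504

From area = ½·s·r·sin T, we get sin T = 2·area/(s·r) ≈ 0.27681.
Taking the acute solution, ∠T ≈ 16.07°.
Law of cosines then gives t ≈ 15.504.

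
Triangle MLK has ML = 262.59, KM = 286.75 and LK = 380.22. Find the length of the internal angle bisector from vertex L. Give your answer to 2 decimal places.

t_L ≈ 282.80

By the law of cosines, cos L = (ML² + LK² − KM²) / (2·ML·LK) ≈ 0.65752, so ∠L ≈ 48.89°.
The bisector from L has length 2·ML·LK·cos(∠L/2)/(ML+LK) ≈ 282.8.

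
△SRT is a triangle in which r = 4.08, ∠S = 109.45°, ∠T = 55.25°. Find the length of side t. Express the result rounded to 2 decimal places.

The third angle is ∠R = 180° − ∠T − ∠S = 15.30°.
Law of sines: t = r·sin T/sin R ≈ 12.704.

12.70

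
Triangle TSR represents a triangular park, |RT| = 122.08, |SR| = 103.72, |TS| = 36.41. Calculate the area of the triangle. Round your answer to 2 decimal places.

area ≈ 1751.67

Semiperimeter s = (103.72 + 122.08 + 36.41)/2 = 131.11.
Heron's formula: area = √(131.11·27.385·9.025·94.695) ≈ 1751.7.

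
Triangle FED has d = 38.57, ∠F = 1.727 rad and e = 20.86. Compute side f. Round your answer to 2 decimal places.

46.62

By the law of cosines, f² = e² + d² − 2·e·d·cos F = 2173.1, so f ≈ 46.617.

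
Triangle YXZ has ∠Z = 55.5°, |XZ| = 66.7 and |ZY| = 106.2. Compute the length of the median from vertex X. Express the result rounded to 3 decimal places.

By the law of cosines, |YX|² = |XZ|² + |ZY|² − 2·|XZ|·|ZY|·cos Z = 7703, so |YX| ≈ 87.767.
Median from X: ½√(2·|YX|² + 2·|XZ|² − |ZY|²) ≈ 57.064.

m_X ≈ 57.064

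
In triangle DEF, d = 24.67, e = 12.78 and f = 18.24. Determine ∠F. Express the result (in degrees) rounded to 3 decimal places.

By the law of cosines, cos F = (d² + e² − f²) / (2·d·e) ≈ 0.69658, so ∠F ≈ 45.85°.

45.847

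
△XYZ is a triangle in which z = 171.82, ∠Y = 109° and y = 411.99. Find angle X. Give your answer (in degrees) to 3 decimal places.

∠X ≈ 47.776°

Law of sines: sin Z = z·sin Y/y ≈ 0.39433.
Since y ≥ z, only the acute value applies: ∠Z ≈ 23.22°.
Then ∠X = 180° − ∠Y − ∠Z ≈ 47.78°.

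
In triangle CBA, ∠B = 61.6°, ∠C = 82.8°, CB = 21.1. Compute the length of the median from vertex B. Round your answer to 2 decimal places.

The third angle is ∠A = 180° − ∠C − ∠B = 35.60°.
Law of sines: BA = CB·sin C/sin A ≈ 35.961.
Law of sines: AC = CB·sin B/sin A ≈ 31.884.
Median from B: ½√(2·CB² + 2·BA² − AC²) ≈ 24.8.

m_B ≈ 24.80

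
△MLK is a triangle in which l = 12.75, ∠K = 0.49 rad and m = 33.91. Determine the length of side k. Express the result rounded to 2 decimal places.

23.44

By the law of cosines, k² = m² + l² − 2·m·l·cos K = 549.49, so k ≈ 23.441.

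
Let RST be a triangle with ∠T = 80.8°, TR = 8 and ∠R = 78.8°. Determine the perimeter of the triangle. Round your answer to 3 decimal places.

perimeter ≈ 53.169

The third angle is ∠S = 180° − ∠T − ∠R = 20.40°.
Law of sines: ST = TR·sin R/sin S ≈ 22.514.
Law of sines: RS = TR·sin T/sin S ≈ 22.656.
Semiperimeter s = (22.514+8+22.656)/2 = 26.585.
Perimeter = 22.514 + 8 + 22.656 = 53.169.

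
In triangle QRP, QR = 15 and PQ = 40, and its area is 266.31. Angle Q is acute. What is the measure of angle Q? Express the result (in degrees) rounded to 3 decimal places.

From area = ½·PQ·QR·sin Q, we get sin Q = 2·area/(PQ·QR) ≈ 0.88770.
Taking the acute solution, ∠Q ≈ 62.59°.

62.586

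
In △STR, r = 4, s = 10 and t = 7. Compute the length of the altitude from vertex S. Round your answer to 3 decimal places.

2.186

Semiperimeter p = (10 + 7 + 4)/2 = 10.5.
Heron's formula: area = √(10.5·0.5·3.5·6.5) ≈ 10.929.
The altitude from S has length 2·area/s ≈ 2.1857.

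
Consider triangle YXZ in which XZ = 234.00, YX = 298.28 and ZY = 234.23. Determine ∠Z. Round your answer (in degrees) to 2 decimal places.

By the law of cosines, cos Z = (XZ² + ZY² − YX²) / (2·XZ·ZY) ≈ 0.18837, so ∠Z ≈ 79.14°.

∠Z ≈ 79.14°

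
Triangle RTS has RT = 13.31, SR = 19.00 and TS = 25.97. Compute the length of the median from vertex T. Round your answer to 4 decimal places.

m_T ≈ 18.3180

Median from T: ½√(2·RT² + 2·TS² − SR²) ≈ 18.318.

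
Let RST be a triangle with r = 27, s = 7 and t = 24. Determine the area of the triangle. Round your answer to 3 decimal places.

Semiperimeter p = (27 + 7 + 24)/2 = 29.
Heron's formula: area = √(29·2·22·5) ≈ 79.875.

79.875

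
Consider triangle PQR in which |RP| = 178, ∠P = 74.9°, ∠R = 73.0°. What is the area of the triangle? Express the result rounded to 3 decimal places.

area ≈ 27524.910

The third angle is ∠Q = 180° − ∠R − ∠P = 32.10°.
Law of sines: |QR| = |RP|·sin P/sin Q ≈ 323.4.
Law of sines: |PQ| = |RP|·sin R/sin Q ≈ 320.33.
Area = ½·|RP|·|QR|·sin R ≈ 27525.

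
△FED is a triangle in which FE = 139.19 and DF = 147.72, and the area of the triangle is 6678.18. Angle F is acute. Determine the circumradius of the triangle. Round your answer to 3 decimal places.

From area = ½·DF·FE·sin F, we get sin F = 2·area/(DF·FE) ≈ 0.64959.
Taking the acute solution, ∠F ≈ 40.51°.
Law of cosines then gives ED ≈ 99.652.
Circumradius = ED/(2 sin F) ≈ 76.703.

76.703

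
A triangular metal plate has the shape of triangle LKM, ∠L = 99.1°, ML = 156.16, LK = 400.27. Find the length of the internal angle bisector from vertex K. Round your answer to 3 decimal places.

418.185

By the law of cosines, KM² = ML² + LK² − 2·ML·LK·cos L = 2.0437e+05, so KM ≈ 452.08.
Law of cosines again: cos K = (LK² + KM² − ML²)/(2·LK·KM) ≈ 0.94003, so ∠K ≈ 19.94°.
The bisector from K has length 2·LK·KM·cos(∠K/2)/(LK+KM) ≈ 418.19.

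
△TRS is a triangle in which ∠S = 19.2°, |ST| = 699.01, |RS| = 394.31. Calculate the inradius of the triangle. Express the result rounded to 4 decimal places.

By the law of cosines, |TR|² = |RS|² + |ST|² − 2·|RS|·|ST|·cos S = 1.235e+05, so |TR| ≈ 351.43.
Area = ½·|RS|·|ST|·sin S ≈ 45322.
Semiperimeter s = (394.31+699.01+351.43)/2 = 722.38.
Inradius = area/s = 45322/722.38 ≈ 62.74.

r ≈ 62.7404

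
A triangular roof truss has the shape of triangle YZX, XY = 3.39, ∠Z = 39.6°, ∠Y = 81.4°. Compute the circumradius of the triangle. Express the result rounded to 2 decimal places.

2.66

The third angle is ∠X = 180° − ∠Y − ∠Z = 59.00°.
Law of sines: ZX = XY·sin Y/sin Z ≈ 5.2585.
Law of sines: YZ = XY·sin X/sin Z ≈ 4.5587.
Circumradius = XY/(2 sin Z) ≈ 2.6591.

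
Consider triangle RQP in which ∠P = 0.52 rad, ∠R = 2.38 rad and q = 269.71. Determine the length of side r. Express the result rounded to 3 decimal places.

777.934

The third angle is ∠Q = π − ∠P − ∠R = 0.242 rad.
Law of sines: r = q·sin R/sin Q ≈ 777.93.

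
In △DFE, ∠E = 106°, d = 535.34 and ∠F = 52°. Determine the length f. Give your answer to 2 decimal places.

The third angle is ∠D = 180° − ∠F − ∠E = 22.00°.
Law of sines: f = d·sin F/sin D ≈ 1126.1.

1126.12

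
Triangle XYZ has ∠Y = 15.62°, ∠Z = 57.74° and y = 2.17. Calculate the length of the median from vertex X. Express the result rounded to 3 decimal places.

The third angle is ∠X = 180° − ∠Y − ∠Z = 106.64°.
Law of sines: x = y·sin X/sin Y ≈ 7.7217.
Law of sines: z = y·sin Z/sin Y ≈ 6.8152.
Median from X: ½√(2·y² + 2·z² − x²) ≈ 3.2667.

3.267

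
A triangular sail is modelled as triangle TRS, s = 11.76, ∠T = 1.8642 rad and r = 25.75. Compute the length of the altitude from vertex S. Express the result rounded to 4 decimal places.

By the law of cosines, t² = r² + s² − 2·r·s·cos T = 976.52, so t ≈ 31.249.
Area = ½·r·s·sin T ≈ 144.94.
The altitude from S has length 2·area/s ≈ 24.65.

h_S ≈ 24.6496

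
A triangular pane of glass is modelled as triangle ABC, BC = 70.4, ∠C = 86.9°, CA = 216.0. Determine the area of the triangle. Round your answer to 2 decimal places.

7592.07

Area = ½·BC·CA·sin C ≈ 7592.1.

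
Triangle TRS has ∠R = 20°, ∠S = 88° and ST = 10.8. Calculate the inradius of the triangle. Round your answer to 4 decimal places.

4.4778

The third angle is ∠T = 180° − ∠R − ∠S = 72.00°.
Law of sines: RS = ST·sin T/sin R ≈ 30.032.
Law of sines: TR = ST·sin S/sin R ≈ 31.558.
Area = ½·ST·RS·sin S ≈ 162.07.
Semiperimeter s = (30.032+10.8+31.558)/2 = 36.195.
Inradius = area/s = 162.07/36.195 ≈ 4.4778.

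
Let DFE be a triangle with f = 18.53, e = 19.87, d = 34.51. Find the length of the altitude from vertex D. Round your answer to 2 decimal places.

Semiperimeter s = (34.51 + 18.53 + 19.87)/2 = 36.455.
Heron's formula: area = √(36.455·1.945·17.925·16.585) ≈ 145.19.
The altitude from D has length 2·area/d ≈ 8.4142.

h_D ≈ 8.41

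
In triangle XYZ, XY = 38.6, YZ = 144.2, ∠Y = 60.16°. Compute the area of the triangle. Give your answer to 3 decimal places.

area ≈ 2414.077

Area = ½·XY·YZ·sin Y ≈ 2414.1.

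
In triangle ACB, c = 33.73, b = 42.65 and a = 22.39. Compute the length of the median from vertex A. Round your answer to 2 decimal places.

36.78

Median from A: ½√(2·c² + 2·b² − a²) ≈ 36.784.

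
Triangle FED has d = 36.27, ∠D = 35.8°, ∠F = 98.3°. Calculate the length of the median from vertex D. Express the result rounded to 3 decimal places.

50.445

The third angle is ∠E = 180° − ∠D − ∠F = 45.90°.
Law of sines: f = d·sin F/sin D ≈ 61.355.
Law of sines: e = d·sin E/sin D ≈ 44.527.
Median from D: ½√(2·f² + 2·e² − d²) ≈ 50.445.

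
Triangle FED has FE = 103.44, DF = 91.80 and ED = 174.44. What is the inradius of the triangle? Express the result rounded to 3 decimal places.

Semiperimeter s = (174.44 + 91.8 + 103.44)/2 = 184.84.
Heron's formula: area = √(184.84·10.4·93.04·81.4) ≈ 3815.6.
Inradius = area/s = 3815.6/184.84 ≈ 20.643.

r ≈ 20.643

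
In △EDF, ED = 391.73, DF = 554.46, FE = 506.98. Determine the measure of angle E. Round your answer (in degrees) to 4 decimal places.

∠E ≈ 74.9623°

By the law of cosines, cos E = (FE² + ED² − DF²) / (2·FE·ED) ≈ 0.25946, so ∠E ≈ 74.96°.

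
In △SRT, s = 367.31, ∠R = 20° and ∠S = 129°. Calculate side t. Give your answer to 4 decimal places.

243.4274

The third angle is ∠T = 180° − ∠S − ∠R = 31.00°.
Law of sines: t = s·sin T/sin S ≈ 243.43.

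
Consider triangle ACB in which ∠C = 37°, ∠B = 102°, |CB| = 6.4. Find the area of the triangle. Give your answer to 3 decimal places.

18.376

The third angle is ∠A = 180° − ∠C − ∠B = 41.00°.
Law of sines: |BA| = |CB|·sin C/sin A ≈ 5.8708.
Law of sines: |AC| = |CB|·sin B/sin A ≈ 9.542.
Area = ½·|CB|·|BA|·sin B ≈ 18.376.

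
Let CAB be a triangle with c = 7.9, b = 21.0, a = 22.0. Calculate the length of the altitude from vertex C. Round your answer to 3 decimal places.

20.964

Semiperimeter s = (7.9 + 22 + 21)/2 = 25.45.
Heron's formula: area = √(25.45·17.55·3.45·4.45) ≈ 82.808.
The altitude from C has length 2·area/c ≈ 20.964.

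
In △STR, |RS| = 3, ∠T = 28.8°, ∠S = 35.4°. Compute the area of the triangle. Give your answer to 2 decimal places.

area ≈ 4.87

The third angle is ∠R = 180° − ∠S − ∠T = 115.80°.
Law of sines: |TR| = |RS|·sin S/sin T ≈ 3.6073.
Law of sines: |ST| = |RS|·sin R/sin T ≈ 5.6065.
Area = ½·|RS|·|TR|·sin R ≈ 4.8716.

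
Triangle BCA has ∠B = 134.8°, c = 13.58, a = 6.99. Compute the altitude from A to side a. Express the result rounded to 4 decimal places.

By the law of cosines, b² = c² + a² − 2·c·a·cos B = 367.05, so b ≈ 19.159.
Area = ½·c·a·sin B ≈ 33.678.
The altitude from A has length 2·area/a ≈ 9.636.

9.6360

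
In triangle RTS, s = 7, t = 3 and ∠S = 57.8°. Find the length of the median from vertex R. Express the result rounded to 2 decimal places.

Law of sines: sin T = t·sin S/s ≈ 0.36265.
Since s ≥ t, only the acute value applies: ∠T ≈ 21.26°.
Then ∠R = 180° − ∠S − ∠T ≈ 100.94°.
Law of sines gives r = s·sin R/sin S ≈ 8.1221.
Median from R: ½√(2·t² + 2·s² − r²) ≈ 3.5366.

m_R ≈ 3.54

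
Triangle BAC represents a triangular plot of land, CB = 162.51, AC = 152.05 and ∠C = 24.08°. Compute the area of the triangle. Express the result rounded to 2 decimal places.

Area = ½·AC·CB·sin C ≈ 5040.9.

area ≈ 5040.91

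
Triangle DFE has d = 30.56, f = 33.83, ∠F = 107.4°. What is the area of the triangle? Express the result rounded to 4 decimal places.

Law of sines: sin D = d·sin F/f ≈ 0.86200.
Since f ≥ d, only the acute value applies: ∠D ≈ 59.54°.
Then ∠E = 180° − ∠F − ∠D ≈ 13.06°.
Law of sines gives e = f·sin E/sin F ≈ 8.0098.
Area = ½·f·d·sin E ≈ 116.79.

area ≈ 116.7894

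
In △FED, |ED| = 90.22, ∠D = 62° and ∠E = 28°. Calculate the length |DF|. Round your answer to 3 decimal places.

The third angle is ∠F = 180° − ∠E − ∠D = 90.00°.
Law of sines: |DF| = |ED|·sin E/sin F ≈ 42.356.

42.356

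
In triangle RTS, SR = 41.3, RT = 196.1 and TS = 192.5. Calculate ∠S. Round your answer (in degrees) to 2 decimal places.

∠S ≈ 88.89°

By the law of cosines, cos S = (TS² + SR² − RT²) / (2·TS·SR) ≈ 0.01929, so ∠S ≈ 88.89°.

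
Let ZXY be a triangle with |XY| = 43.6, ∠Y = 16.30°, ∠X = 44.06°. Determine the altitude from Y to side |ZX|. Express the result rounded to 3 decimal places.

The third angle is ∠Z = 180° − ∠X − ∠Y = 119.64°.
Law of sines: |YZ| = |XY|·sin X/sin Z ≈ 34.885.
Law of sines: |ZX| = |XY|·sin Y/sin Z ≈ 14.079.
Area = ½·|XY|·|YZ|·sin Y ≈ 213.44.
The altitude from Y has length 2·area/|ZX| ≈ 30.32.

30.320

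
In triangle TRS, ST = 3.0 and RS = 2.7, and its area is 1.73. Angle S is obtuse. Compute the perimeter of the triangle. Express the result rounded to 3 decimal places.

From area = ½·RS·ST·sin S, we get sin S = 2·area/(RS·ST) ≈ 0.42716.
Taking the obtuse solution, ∠S ≈ 154.71°.
Law of cosines then gives TR ≈ 5.5622.
Perimeter = 2.7 + 3 + 5.5622 = 11.262.

perimeter ≈ 11.262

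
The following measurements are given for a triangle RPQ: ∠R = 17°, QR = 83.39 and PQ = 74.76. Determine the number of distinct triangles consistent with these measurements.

QR·sin R = 83.39·sin(17°) ≈ 24.38.
Since QR sin R < PQ < QR (24.38 < 74.76 < 83.39), two triangles exist.

2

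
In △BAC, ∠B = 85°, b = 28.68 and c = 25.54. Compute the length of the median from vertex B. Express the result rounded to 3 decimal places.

15.494

Law of sines: sin C = c·sin B/b ≈ 0.88713.
Since b ≥ c, only the acute value applies: ∠C ≈ 62.51°.
Then ∠A = 180° − ∠B − ∠C ≈ 32.49°.
Law of sines gives a = b·sin A/sin B ≈ 15.462.
Median from B: ½√(2·a² + 2·c² − b²) ≈ 15.494.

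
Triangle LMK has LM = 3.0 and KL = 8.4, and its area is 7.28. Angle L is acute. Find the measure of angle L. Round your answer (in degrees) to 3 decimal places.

35.294

From area = ½·KL·LM·sin L, we get sin L = 2·area/(KL·LM) ≈ 0.57778.
Taking the acute solution, ∠L ≈ 35.29°.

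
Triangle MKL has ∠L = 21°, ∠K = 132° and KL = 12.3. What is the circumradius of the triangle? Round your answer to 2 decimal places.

The third angle is ∠M = 180° − ∠K − ∠L = 27.00°.
Law of sines: LM = KL·sin K/sin M ≈ 20.134.
Law of sines: MK = KL·sin L/sin M ≈ 9.7093.
Circumradius = KL/(2 sin M) ≈ 13.547.

R ≈ 13.55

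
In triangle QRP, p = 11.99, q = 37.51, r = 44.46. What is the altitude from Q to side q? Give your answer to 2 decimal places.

10.56

Semiperimeter s = (37.51 + 44.46 + 11.99)/2 = 46.98.
Heron's formula: area = √(46.98·9.47·2.52·34.99) ≈ 198.06.
The altitude from Q has length 2·area/q ≈ 10.561.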